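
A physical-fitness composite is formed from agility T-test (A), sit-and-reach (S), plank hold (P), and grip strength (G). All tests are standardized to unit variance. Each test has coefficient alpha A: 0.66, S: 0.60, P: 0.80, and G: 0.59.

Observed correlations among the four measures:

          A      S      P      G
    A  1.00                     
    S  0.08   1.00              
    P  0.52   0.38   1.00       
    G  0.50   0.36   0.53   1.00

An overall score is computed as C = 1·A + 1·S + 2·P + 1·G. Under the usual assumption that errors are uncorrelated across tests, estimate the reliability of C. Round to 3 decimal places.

0.866

Var(C) = 1 + 1 + 2² + 1 + 2·[0.08 + 2·0.52 + 0.50 + 2·0.38 + 0.36 + 2·0.53] = 7 + 7.6 = 14.6.
With uncorrelated errors the cross-covariances are all true-score covariance, so they carry over unchanged; only the diagonal terms shrink to ρᵢσᵢ².
True-score variance = [0.66 + 0.60 + 2²·0.80 + 0.59] + 7.6 = 5.05 + 7.6 = 12.65.
Reliability = 12.65 / 14.6 = 0.866.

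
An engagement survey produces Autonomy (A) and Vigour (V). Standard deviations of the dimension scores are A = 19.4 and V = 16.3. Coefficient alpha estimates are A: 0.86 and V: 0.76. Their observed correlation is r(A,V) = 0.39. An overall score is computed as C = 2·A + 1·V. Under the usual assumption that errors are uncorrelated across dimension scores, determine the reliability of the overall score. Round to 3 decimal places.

Var(C) = 2²·19.4² + 16.3² + 2·[2·19.4·16.3·0.39] = 1771.13 + 493.303 = 2264.43.
Under uncorrelated errors the observed covariances equal the true-score covariances, so only the own-variance terms attenuate.
True-score variance = [2²·19.4²·0.86 + 16.3²·0.76] + 493.303 = 1496.6 + 493.303 = 1989.91.
Reliability = 1989.91 / 2264.43 = 0.879.

0.879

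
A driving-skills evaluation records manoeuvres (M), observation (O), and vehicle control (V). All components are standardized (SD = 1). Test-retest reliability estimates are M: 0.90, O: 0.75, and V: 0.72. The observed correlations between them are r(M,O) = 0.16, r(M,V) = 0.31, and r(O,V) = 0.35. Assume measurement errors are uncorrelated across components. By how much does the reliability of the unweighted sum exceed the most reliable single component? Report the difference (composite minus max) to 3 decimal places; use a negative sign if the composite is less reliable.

Var(sum) = 3 + 1.64 = 4.64; true-score variance = 2.37 + 1.64 = 4.01; composite reliability = 0.8642.
Max component reliability = 0.9000.
Difference = 0.8642 − 0.9000 = -0.036.

-0.036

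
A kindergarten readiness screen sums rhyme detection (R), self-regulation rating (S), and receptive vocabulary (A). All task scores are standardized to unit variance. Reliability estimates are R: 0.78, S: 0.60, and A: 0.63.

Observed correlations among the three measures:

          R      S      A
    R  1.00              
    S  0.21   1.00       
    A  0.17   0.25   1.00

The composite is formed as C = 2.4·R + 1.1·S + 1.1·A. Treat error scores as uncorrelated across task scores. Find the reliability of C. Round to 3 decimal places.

0.796

Var(C) = 2.4² + 1.1² + 1.1² + 2·[2.64·0.21 + 2.64·0.17 + 1.21·0.25] = 8.18 + 2.6114 = 10.7914.
With uncorrelated errors the cross-covariances are all true-score covariance, so they carry over unchanged; only the diagonal terms shrink to ρᵢσᵢ².
True-score variance = [2.4²·0.78 + 1.1²·0.60 + 1.1²·0.63] + 2.6114 = 5.9811 + 2.6114 = 8.5925.
Reliability = 8.5925 / 10.7914 = 0.796.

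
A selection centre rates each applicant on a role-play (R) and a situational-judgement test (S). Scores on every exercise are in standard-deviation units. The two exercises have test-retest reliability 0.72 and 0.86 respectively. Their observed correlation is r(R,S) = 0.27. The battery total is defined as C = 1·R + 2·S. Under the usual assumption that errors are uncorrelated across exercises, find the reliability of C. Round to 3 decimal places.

0.862

Var(C) = 1 + 2² + 2·[2·0.27] = 5 + 1.08 = 6.08.
Because errors are independent across components, Cov(Tᵢ,Tⱼ) = Cov(Xᵢ,Xⱼ); the off-diagonal part of the true-score variance is the same as above.
True-score variance = [0.72 + 2²·0.86] + 1.08 = 4.16 + 1.08 = 5.24.
Reliability = 5.24 / 6.08 = 0.862.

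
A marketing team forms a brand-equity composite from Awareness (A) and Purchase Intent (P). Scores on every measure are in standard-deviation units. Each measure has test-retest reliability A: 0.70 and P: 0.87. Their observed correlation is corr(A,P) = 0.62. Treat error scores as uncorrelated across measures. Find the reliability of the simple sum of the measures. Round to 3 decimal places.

Var(A+P) = 2 + 2·[0.62] = 2 + 1.24 = 3.24.
Because errors are independent across components, Cov(Tᵢ,Tⱼ) = Cov(Xᵢ,Xⱼ); the off-diagonal part of the true-score variance is the same as above.
True-score variance = [0.70 + 0.87] + 1.24 = 1.57 + 1.24 = 2.81.
Reliability = 2.81 / 3.24 = 0.867.

0.867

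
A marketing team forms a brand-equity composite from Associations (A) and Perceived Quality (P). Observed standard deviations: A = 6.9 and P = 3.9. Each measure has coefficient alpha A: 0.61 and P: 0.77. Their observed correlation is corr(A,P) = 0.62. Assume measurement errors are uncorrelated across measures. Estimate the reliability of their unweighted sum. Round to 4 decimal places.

0.7706

Var(A+P) = 6.9² + 3.9² + 2·[6.9·3.9·0.62] = 62.82 + 33.3684 = 96.1884.
Under uncorrelated errors the observed covariances equal the true-score covariances, so only the own-variance terms attenuate.
True-score variance = [6.9²·0.61 + 3.9²·0.77] + 33.3684 = 40.7538 + 33.3684 = 74.1222.
Reliability = 74.1222 / 96.1884 = 0.7706.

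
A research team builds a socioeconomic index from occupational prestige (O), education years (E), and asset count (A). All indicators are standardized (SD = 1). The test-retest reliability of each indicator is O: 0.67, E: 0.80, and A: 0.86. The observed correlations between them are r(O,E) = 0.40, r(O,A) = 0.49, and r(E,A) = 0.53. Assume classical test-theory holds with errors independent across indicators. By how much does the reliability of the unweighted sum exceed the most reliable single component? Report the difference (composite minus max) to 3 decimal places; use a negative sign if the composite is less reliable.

0.025

Var(sum) = 3 + 2.84 = 5.84; true-score variance = 2.33 + 2.84 = 5.17; composite reliability = 0.8853.
Max component reliability = 0.8600.
Difference = 0.8853 − 0.8600 = 0.025.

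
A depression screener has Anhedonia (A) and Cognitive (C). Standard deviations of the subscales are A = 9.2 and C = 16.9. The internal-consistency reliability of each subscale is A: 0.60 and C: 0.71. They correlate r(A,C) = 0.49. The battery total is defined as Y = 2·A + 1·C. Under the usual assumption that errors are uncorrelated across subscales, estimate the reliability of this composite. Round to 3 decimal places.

Var(Y) = 2²·9.2² + 16.9² + 2·[2·9.2·16.9·0.49] = 624.17 + 304.741 = 928.911.
Because errors are independent across components, Cov(Tᵢ,Tⱼ) = Cov(Xᵢ,Xⱼ); the off-diagonal part of the true-score variance is the same as above.
True-score variance = [2²·9.2²·0.60 + 16.9²·0.71] + 304.741 = 405.919 + 304.741 = 710.66.
Reliability = 710.66 / 928.911 = 0.765.

0.765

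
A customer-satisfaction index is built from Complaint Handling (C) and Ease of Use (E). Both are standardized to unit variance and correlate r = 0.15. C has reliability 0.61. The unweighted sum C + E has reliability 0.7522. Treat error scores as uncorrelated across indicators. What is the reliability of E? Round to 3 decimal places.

Var(C+E) = 2 + 2·0.15 = 2.300.
True-score variance = ρ_C + ρ_E + 2·0.15, so 0.7522 = (0.61 + ρ_E + 0.30) / 2.300.
ρ_E = 0.7522·2.300 − 0.61 − 0.30 = 0.820.

0.820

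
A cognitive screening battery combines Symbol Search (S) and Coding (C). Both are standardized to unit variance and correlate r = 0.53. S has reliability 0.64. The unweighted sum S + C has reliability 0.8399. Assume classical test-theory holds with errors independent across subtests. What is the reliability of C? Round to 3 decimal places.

0.870

Var(S+C) = 2 + 2·0.53 = 3.060.
True-score variance = ρ_S + ρ_C + 2·0.53, so 0.8399 = (0.64 + ρ_C + 1.06) / 3.060.
ρ_C = 0.8399·3.060 − 0.64 − 1.06 = 0.870.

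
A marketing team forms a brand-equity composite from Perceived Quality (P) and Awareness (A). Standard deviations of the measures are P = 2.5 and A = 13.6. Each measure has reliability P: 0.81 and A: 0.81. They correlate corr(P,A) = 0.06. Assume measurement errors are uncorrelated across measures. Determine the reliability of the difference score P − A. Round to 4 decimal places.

0.8059

Var(P−A) = 2.5² + 13.6² − 2·2.5·13.6·0.06 = 191.21 − 4.08 = 187.13.
With uncorrelated errors the cross-covariances are all true-score covariance, so they carry over unchanged; only the diagonal terms shrink to ρᵢσᵢ².
True-score variance = [2.5²·0.81 + 13.6²·0.81] − 4.08 = 154.88 − 4.08 = 150.8.
Reliability = 150.8 / 187.13 = 0.8059.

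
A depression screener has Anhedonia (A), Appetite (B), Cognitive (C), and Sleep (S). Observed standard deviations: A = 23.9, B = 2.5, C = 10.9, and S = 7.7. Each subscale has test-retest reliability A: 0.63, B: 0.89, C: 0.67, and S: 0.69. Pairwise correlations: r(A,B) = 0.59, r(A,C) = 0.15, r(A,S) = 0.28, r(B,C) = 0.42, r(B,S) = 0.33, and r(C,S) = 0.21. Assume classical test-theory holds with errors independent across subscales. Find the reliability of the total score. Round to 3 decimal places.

0.750

Var(A+B+C+S) = 23.9² + 2.5² + 10.9² + 7.7² + 2·[23.9·2.5·0.59 + 23.9·10.9·0.15 + 23.9·7.7·0.28 + 2.5·10.9·0.42 + 2.5·7.7·0.33 + 10.9·7.7·0.21] = 755.56 + 322.56 = 1078.12.
With uncorrelated errors the cross-covariances are all true-score covariance, so they carry over unchanged; only the diagonal terms shrink to ρᵢσᵢ².
True-score variance = [23.9²·0.63 + 2.5²·0.89 + 10.9²·0.67 + 7.7²·0.69] + 322.56 = 485.938 + 322.56 = 808.498.
Reliability = 808.498 / 1078.12 = 0.750.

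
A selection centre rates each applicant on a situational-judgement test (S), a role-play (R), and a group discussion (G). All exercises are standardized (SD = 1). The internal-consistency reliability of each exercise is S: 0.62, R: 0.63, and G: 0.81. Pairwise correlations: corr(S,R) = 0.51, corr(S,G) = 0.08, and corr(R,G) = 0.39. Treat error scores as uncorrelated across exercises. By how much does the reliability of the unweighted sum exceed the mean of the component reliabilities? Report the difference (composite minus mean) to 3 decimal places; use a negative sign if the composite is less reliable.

0.124

Var(sum) = 3 + 1.96 = 4.96; true-score variance = 2.06 + 1.96 = 4.02; composite reliability = 0.8105.
Mean component reliability = 0.6867.
Difference = 0.8105 − 0.6867 = 0.124.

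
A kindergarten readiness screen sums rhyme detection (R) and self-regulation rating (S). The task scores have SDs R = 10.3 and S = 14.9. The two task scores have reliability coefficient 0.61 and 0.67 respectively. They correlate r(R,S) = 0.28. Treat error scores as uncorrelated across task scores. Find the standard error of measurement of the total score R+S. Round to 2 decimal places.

10.71

Var(total) = 328.1 + 85.9432 = 414.043.
True-score variance = 213.462 + 85.9432 = 299.405, so reliability = 0.7231.
Error variance = 414.043 − 299.405 = 114.638; SEM = √114.638 = 10.71.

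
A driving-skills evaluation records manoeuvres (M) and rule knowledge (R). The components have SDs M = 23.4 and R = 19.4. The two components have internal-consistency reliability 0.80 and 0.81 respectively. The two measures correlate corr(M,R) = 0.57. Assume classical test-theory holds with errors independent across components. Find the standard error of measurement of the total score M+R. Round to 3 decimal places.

13.454

Var(total) = 923.92 + 517.514 = 1441.43.
True-score variance = 742.9 + 517.514 = 1260.41, so reliability = 0.8744.
Error variance = 1441.43 − 1260.41 = 181.02; SEM = √181.02 = 13.454.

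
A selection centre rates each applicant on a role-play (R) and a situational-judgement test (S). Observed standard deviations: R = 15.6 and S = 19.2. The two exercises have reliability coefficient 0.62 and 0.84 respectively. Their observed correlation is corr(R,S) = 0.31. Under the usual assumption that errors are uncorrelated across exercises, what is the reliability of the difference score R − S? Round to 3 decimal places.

Var(R−S) = 15.6² + 19.2² − 2·15.6·19.2·0.31 = 612 − 185.702 = 426.298.
Under uncorrelated errors the observed covariances equal the true-score covariances, so only the own-variance terms attenuate.
True-score variance = [15.6²·0.62 + 19.2²·0.84] − 185.702 = 460.541 − 185.702 = 274.838.
Reliability = 274.838 / 426.298 = 0.645.

0.645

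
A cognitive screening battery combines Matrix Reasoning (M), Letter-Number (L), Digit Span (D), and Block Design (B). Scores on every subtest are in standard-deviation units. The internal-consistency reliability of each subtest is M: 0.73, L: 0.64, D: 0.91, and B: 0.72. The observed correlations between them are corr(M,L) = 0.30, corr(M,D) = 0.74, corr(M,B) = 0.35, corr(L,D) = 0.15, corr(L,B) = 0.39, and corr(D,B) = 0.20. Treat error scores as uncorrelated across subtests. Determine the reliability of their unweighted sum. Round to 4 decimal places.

Var(M+L+D+B) = 4 + 2·[0.30 + 0.74 + 0.35 + 0.15 + 0.39 + 0.20] = 4 + 4.26 = 8.26.
Because errors are independent across components, Cov(Tᵢ,Tⱼ) = Cov(Xᵢ,Xⱼ); the off-diagonal part of the true-score variance is the same as above.
True-score variance = [0.73 + 0.64 + 0.91 + 0.72] + 4.26 = 3 + 4.26 = 7.26.
Reliability = 7.26 / 8.26 = 0.8789.

0.8789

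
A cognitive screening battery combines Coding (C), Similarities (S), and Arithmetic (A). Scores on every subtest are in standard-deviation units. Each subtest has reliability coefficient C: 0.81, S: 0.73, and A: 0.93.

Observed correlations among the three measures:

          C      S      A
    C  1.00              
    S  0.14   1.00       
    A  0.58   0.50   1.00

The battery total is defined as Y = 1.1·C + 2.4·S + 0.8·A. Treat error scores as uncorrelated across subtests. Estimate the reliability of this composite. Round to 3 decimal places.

Var(Y) = 1.1² + 2.4² + 0.8² + 2·[2.64·0.14 + 0.88·0.58 + 1.92·0.50] = 7.61 + 3.68 = 11.29.
Under uncorrelated errors the observed covariances equal the true-score covariances, so only the own-variance terms attenuate.
True-score variance = [1.1²·0.81 + 2.4²·0.73 + 0.8²·0.93] + 3.68 = 5.7801 + 3.68 = 9.4601.
Reliability = 9.4601 / 11.29 = 0.838.

0.838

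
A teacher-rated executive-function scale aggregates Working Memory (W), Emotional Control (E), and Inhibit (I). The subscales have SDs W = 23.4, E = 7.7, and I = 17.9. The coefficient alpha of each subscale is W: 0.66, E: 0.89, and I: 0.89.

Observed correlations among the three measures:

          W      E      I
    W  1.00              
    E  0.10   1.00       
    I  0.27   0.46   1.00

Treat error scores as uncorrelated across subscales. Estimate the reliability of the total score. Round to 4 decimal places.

0.8268

Var(W+E+I) = 23.4² + 7.7² + 17.9² + 2·[23.4·7.7·0.10 + 23.4·17.9·0.27 + 7.7·17.9·0.46] = 927.26 + 389.024 = 1316.28.
With uncorrelated errors the cross-covariances are all true-score covariance, so they carry over unchanged; only the diagonal terms shrink to ρᵢσᵢ².
True-score variance = [23.4²·0.66 + 7.7²·0.89 + 17.9²·0.89] + 389.024 = 699.323 + 389.024 = 1088.35.
Reliability = 1088.35 / 1316.28 = 0.8268.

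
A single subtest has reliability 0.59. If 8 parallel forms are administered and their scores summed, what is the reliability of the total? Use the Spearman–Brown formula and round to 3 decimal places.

0.920

ρ_k = kρ / (1 + (k−1)ρ) = 8·0.59 / (1 + 7·0.59) = 4.720 / 5.130 = 0.920.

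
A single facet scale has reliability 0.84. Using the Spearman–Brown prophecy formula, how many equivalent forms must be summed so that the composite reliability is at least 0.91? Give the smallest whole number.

k ≥ ρ*(1−ρ₁)/(ρ₁(1−ρ*)) = 0.91·0.16 / (0.84·0.09) = 1.926.
Smallest integer k = 2.

2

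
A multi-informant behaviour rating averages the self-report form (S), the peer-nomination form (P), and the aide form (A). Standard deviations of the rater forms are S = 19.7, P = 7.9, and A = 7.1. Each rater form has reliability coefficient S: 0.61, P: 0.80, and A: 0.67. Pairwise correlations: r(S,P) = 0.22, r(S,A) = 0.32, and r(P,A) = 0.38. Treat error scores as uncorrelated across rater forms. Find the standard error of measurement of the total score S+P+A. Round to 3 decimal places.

Var(total) = 500.91 + 200.622 = 701.532.
True-score variance = 320.438 + 200.622 = 521.06, so reliability = 0.7427.
Error variance = 701.532 − 521.06 = 180.472; SEM = √180.472 = 13.434.

13.434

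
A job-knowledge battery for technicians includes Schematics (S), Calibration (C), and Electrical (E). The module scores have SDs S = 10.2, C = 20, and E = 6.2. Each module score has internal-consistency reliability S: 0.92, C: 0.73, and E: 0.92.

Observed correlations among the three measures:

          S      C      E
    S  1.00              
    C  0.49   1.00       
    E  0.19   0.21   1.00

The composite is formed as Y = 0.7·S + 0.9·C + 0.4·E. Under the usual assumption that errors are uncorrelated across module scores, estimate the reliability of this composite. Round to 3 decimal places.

Var(Y) = 0.7²·10.2² + 0.9²·20² + 0.4²·6.2² + 2·[0.63·10.2·20·0.49 + 0.28·10.2·6.2·0.19 + 0.36·20·6.2·0.21] = 381.13 + 151.427 = 532.557.
Because errors are independent across components, Cov(Tᵢ,Tⱼ) = Cov(Xᵢ,Xⱼ); the off-diagonal part of the true-score variance is the same as above.
True-score variance = [0.7²·10.2²·0.92 + 0.9²·20²·0.73 + 0.4²·6.2²·0.92] + 151.427 = 289.08 + 151.427 = 440.507.
Reliability = 440.507 / 532.557 = 0.827.

0.827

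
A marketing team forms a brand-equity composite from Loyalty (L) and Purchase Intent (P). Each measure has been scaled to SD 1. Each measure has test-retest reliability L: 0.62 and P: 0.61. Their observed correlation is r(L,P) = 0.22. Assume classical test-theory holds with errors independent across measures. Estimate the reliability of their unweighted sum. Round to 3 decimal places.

Var(L+P) = 2 + 2·[0.22] = 2 + 0.44 = 2.44.
Because errors are independent across components, Cov(Tᵢ,Tⱼ) = Cov(Xᵢ,Xⱼ); the off-diagonal part of the true-score variance is the same as above.
True-score variance = [0.62 + 0.61] + 0.44 = 1.23 + 0.44 = 1.67.
Reliability = 1.67 / 2.44 = 0.684.

0.684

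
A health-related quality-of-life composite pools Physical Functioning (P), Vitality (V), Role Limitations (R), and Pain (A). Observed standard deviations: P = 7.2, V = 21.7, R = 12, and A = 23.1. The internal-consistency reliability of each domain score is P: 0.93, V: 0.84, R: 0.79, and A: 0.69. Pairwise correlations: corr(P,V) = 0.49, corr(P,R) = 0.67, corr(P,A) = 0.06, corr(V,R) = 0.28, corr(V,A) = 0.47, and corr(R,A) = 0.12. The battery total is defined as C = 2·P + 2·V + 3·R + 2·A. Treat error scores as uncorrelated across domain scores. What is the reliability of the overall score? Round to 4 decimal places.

0.8759

Var(C) = 2²·7.2² + 2²·21.7² + 3²·12² + 2²·23.1² + 2·[4·7.2·21.7·0.49 + 6·7.2·12·0.67 + 4·7.2·23.1·0.06 + 6·21.7·12·0.28 + 4·21.7·23.1·0.47 + 6·12·23.1·0.12] = 5521.36 + 4545.84 = 10067.2.
With uncorrelated errors the cross-covariances are all true-score covariance, so they carry over unchanged; only the diagonal terms shrink to ρᵢσᵢ².
True-score variance = [2²·7.2²·0.93 + 2²·21.7²·0.84 + 3²·12²·0.79 + 2²·23.1²·0.69] + 4545.84 = 4271.64 + 4545.84 = 8817.48.
Reliability = 8817.48 / 10067.2 = 0.8759.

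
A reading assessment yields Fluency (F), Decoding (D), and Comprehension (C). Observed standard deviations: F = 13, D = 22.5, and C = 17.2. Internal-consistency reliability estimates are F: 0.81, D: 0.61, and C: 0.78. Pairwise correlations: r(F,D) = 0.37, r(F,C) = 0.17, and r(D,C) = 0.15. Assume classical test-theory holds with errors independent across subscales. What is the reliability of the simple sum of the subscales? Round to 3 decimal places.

0.786

Var(F+D+C) = 13² + 22.5² + 17.2² + 2·[13·22.5·0.37 + 13·17.2·0.17 + 22.5·17.2·0.15] = 971.09 + 408.574 = 1379.66.
Under uncorrelated errors the observed covariances equal the true-score covariances, so only the own-variance terms attenuate.
True-score variance = [13²·0.81 + 22.5²·0.61 + 17.2²·0.78] + 408.574 = 676.458 + 408.574 = 1085.03.
Reliability = 1085.03 / 1379.66 = 0.786.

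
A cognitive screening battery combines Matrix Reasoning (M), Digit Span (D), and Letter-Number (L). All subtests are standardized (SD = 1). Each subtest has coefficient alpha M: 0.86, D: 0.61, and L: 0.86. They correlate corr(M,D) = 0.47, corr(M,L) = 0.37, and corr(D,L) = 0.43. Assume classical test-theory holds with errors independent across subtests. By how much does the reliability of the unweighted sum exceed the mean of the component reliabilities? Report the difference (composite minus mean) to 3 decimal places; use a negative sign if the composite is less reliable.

Var(sum) = 3 + 2.54 = 5.54; true-score variance = 2.33 + 2.54 = 4.87; composite reliability = 0.8791.
Mean component reliability = 0.7767.
Difference = 0.8791 − 0.7767 = 0.102.

0.102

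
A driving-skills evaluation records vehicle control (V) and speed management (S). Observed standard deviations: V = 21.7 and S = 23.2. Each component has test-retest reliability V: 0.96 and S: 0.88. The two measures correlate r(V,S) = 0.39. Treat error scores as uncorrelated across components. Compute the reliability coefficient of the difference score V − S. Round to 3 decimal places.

Var(V−S) = 21.7² + 23.2² − 2·21.7·23.2·0.39 = 1009.13 − 392.683 = 616.447.
With uncorrelated errors the cross-covariances are all true-score covariance, so they carry over unchanged; only the diagonal terms shrink to ρᵢσᵢ².
True-score variance = [21.7²·0.96 + 23.2²·0.88] − 392.683 = 925.706 − 392.683 = 533.022.
Reliability = 533.022 / 616.447 = 0.865.

0.865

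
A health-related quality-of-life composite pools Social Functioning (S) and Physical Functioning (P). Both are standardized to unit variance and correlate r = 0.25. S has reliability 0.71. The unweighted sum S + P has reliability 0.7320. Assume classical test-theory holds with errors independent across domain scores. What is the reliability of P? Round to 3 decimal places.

Var(S+P) = 2 + 2·0.25 = 2.500.
True-score variance = ρ_S + ρ_P + 2·0.25, so 0.7320 = (0.71 + ρ_P + 0.50) / 2.500.
ρ_P = 0.7320·2.500 − 0.71 − 0.50 = 0.620.

0.620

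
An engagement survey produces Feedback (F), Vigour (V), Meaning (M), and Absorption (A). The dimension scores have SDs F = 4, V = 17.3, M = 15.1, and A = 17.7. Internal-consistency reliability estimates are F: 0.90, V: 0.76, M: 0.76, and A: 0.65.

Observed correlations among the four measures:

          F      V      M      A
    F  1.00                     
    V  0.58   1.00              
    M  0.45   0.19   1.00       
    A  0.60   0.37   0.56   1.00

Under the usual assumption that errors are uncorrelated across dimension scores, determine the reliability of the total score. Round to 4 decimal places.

0.8602

Var(F+V+M+A) = 4² + 17.3² + 15.1² + 17.7² + 2·[4·17.3·0.58 + 4·15.1·0.45 + 4·17.7·0.60 + 17.3·15.1·0.19 + 17.3·17.7·0.37 + 15.1·17.7·0.56] = 856.59 + 844.797 = 1701.39.
Under uncorrelated errors the observed covariances equal the true-score covariances, so only the own-variance terms attenuate.
True-score variance = [4²·0.90 + 17.3²·0.76 + 15.1²·0.76 + 17.7²·0.65] + 844.797 = 618.787 + 844.797 = 1463.58.
Reliability = 1463.58 / 1701.39 = 0.8602.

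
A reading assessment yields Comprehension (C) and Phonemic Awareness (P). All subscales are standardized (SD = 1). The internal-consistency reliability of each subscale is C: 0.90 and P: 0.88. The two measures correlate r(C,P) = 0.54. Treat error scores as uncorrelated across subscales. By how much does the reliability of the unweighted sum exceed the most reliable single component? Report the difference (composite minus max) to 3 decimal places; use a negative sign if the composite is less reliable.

0.029

Var(sum) = 2 + 1.08 = 3.08; true-score variance = 1.78 + 1.08 = 2.86; composite reliability = 0.9286.
Max component reliability = 0.9000.
Difference = 0.9286 − 0.9000 = 0.029.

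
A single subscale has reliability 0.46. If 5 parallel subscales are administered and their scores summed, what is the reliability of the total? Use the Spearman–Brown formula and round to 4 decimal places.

0.8099

ρ_k = kρ / (1 + (k−1)ρ) = 5·0.46 / (1 + 4·0.46) = 2.300 / 2.840 = 0.8099.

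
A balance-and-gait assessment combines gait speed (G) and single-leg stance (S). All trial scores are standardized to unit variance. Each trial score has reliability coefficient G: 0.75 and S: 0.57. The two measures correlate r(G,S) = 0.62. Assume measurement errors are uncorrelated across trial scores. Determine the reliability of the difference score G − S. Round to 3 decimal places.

0.105

Var(G−S) = 1 + 1 − 2·0.62 = 2 − 1.24 = 0.76.
With uncorrelated errors the cross-covariances are all true-score covariance, so they carry over unchanged; only the diagonal terms shrink to ρᵢσᵢ².
True-score variance = [0.75 + 0.57] − 1.24 = 1.32 − 1.24 = 0.08.
Reliability = 0.08 / 0.76 = 0.105.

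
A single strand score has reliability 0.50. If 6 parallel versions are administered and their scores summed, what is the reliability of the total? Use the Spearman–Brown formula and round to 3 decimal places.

ρ_k = kρ / (1 + (k−1)ρ) = 6·0.50 / (1 + 5·0.50) = 3.000 / 3.500 = 0.857.

0.857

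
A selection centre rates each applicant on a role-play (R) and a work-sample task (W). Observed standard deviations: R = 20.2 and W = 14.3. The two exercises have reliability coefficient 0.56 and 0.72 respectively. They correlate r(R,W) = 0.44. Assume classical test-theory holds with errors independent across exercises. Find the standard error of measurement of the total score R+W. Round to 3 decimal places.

Var(total) = 612.53 + 254.197 = 866.727.
True-score variance = 375.735 + 254.197 = 629.932, so reliability = 0.7268.
Error variance = 866.727 − 629.932 = 236.795; SEM = √236.795 = 15.388.

15.388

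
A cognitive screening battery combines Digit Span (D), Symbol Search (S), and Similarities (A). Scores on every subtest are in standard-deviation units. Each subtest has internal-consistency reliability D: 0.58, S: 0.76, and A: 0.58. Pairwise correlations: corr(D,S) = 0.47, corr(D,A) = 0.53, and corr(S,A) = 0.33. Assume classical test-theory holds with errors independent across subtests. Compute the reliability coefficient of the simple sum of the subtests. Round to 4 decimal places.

Var(D+S+A) = 3 + 2·[0.47 + 0.53 + 0.33] = 3 + 2.66 = 5.66.
Because errors are independent across components, Cov(Tᵢ,Tⱼ) = Cov(Xᵢ,Xⱼ); the off-diagonal part of the true-score variance is the same as above.
True-score variance = [0.58 + 0.76 + 0.58] + 2.66 = 1.92 + 2.66 = 4.58.
Reliability = 4.58 / 5.66 = 0.8092.

0.8092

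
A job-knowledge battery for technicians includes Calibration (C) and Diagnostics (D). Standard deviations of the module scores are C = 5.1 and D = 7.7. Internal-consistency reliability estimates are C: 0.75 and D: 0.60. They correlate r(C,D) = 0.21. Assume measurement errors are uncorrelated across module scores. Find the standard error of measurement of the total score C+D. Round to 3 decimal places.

5.497

Var(total) = 85.3 + 16.4934 = 101.793.
True-score variance = 55.0815 + 16.4934 = 71.5749, so reliability = 0.7031.
Error variance = 101.793 − 71.5749 = 30.2185; SEM = √30.2185 = 5.497.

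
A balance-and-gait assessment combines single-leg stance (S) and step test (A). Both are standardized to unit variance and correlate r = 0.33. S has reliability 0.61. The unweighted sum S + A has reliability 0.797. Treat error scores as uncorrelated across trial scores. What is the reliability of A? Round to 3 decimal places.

0.850

Var(S+A) = 2 + 2·0.33 = 2.660.
True-score variance = ρ_S + ρ_A + 2·0.33, so 0.797 = (0.61 + ρ_A + 0.66) / 2.660.
ρ_A = 0.797·2.660 − 0.61 − 0.66 = 0.850.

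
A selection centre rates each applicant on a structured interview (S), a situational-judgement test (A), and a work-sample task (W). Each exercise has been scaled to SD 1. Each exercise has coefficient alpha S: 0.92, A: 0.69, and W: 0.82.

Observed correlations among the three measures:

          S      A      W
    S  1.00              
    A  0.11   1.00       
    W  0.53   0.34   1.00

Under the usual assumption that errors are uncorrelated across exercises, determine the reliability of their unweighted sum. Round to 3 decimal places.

Var(S+A+W) = 3 + 2·[0.11 + 0.53 + 0.34] = 3 + 1.96 = 4.96.
Under uncorrelated errors the observed covariances equal the true-score covariances, so only the own-variance terms attenuate.
True-score variance = [0.92 + 0.69 + 0.82] + 1.96 = 2.43 + 1.96 = 4.39.
Reliability = 4.39 / 4.96 = 0.885.

0.885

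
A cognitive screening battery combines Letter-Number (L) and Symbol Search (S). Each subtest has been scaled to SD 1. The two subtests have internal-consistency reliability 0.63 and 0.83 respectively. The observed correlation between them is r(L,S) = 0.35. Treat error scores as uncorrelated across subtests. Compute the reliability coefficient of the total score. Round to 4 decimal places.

0.8000

Var(L+S) = 2 + 2·[0.35] = 2 + 0.7 = 2.7.
With uncorrelated errors the cross-covariances are all true-score covariance, so they carry over unchanged; only the diagonal terms shrink to ρᵢσᵢ².
True-score variance = [0.63 + 0.83] + 0.7 = 1.46 + 0.7 = 2.16.
Reliability = 2.16 / 2.7 = 0.8000.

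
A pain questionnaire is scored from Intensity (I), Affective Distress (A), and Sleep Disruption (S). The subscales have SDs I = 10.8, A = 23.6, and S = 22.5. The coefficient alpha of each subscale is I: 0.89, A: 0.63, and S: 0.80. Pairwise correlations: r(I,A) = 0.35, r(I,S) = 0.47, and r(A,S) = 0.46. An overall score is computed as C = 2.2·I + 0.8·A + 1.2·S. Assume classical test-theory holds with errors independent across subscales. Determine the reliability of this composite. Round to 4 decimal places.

Var(C) = 2.2²·10.8² + 0.8²·23.6² + 1.2²·22.5² + 2·[1.76·10.8·23.6·0.35 + 2.64·10.8·22.5·0.47 + 0.96·23.6·22.5·0.46] = 1649.99 + 1386.02 = 3036.01.
With uncorrelated errors the cross-covariances are all true-score covariance, so they carry over unchanged; only the diagonal terms shrink to ρᵢσᵢ².
True-score variance = [2.2²·10.8²·0.89 + 0.8²·23.6²·0.63 + 1.2²·22.5²·0.80] + 1386.02 = 1310.2 + 1386.02 = 2696.22.
Reliability = 2696.22 / 3036.01 = 0.8881.

0.8881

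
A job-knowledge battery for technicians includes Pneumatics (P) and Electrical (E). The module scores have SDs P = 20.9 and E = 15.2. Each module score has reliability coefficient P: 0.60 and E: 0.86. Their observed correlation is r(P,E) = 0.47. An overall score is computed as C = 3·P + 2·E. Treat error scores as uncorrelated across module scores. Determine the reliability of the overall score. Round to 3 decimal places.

0.744

Var(C) = 3²·20.9² + 2²·15.2² + 2·[6·20.9·15.2·0.47] = 4855.45 + 1791.72 = 6647.17.
With uncorrelated errors the cross-covariances are all true-score covariance, so they carry over unchanged; only the diagonal terms shrink to ρᵢσᵢ².
True-score variance = [3²·20.9²·0.60 + 2²·15.2²·0.86] + 1791.72 = 3153.55 + 1791.72 = 4945.27.
Reliability = 4945.27 / 6647.17 = 0.744.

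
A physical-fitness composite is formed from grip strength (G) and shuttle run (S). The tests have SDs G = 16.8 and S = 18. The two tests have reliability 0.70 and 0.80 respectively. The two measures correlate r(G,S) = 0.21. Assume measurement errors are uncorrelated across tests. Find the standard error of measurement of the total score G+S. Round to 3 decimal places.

Var(total) = 606.24 + 127.008 = 733.248.
True-score variance = 456.768 + 127.008 = 583.776, so reliability = 0.7962.
Error variance = 733.248 − 583.776 = 149.472; SEM = √149.472 = 12.226.

12.226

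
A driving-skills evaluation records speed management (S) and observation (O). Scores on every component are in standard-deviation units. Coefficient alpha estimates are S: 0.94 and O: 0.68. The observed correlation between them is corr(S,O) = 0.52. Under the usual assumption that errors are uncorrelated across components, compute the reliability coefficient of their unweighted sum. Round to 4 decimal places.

0.8750

Var(S+O) = 2 + 2·[0.52] = 2 + 1.04 = 3.04.
With uncorrelated errors the cross-covariances are all true-score covariance, so they carry over unchanged; only the diagonal terms shrink to ρᵢσᵢ².
True-score variance = [0.94 + 0.68] + 1.04 = 1.62 + 1.04 = 2.66.
Reliability = 2.66 / 3.04 = 0.8750.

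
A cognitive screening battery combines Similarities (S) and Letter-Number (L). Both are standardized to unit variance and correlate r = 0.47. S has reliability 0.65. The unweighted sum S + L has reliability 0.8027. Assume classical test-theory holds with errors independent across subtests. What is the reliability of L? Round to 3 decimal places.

0.770

Var(S+L) = 2 + 2·0.47 = 2.940.
True-score variance = ρ_S + ρ_L + 2·0.47, so 0.8027 = (0.65 + ρ_L + 0.94) / 2.940.
ρ_L = 0.8027·2.940 − 0.65 − 0.94 = 0.770.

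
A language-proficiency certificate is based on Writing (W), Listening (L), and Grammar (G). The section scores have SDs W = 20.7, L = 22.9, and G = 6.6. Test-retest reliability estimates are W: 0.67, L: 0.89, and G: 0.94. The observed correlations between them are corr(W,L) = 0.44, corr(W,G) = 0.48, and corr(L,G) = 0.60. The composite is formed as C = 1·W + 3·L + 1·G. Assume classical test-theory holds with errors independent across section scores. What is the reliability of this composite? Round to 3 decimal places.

Var(C) = 20.7² + 3²·22.9² + 6.6² + 2·[3·20.7·22.9·0.44 + 20.7·6.6·0.48 + 3·22.9·6.6·0.60] = 5191.74 + 1926.7 = 7118.44.
With uncorrelated errors the cross-covariances are all true-score covariance, so they carry over unchanged; only the diagonal terms shrink to ρᵢσᵢ².
True-score variance = [20.7²·0.67 + 3²·22.9²·0.89 + 6.6²·0.94] + 1926.7 = 4528.56 + 1926.7 = 6455.26.
Reliability = 6455.26 / 7118.44 = 0.907.

0.907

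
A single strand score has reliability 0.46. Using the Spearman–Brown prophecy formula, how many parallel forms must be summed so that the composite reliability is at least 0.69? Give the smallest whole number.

3

k ≥ ρ*(1−ρ₁)/(ρ₁(1−ρ*)) = 0.69·0.54 / (0.46·0.31) = 2.613.
Smallest integer k = 3.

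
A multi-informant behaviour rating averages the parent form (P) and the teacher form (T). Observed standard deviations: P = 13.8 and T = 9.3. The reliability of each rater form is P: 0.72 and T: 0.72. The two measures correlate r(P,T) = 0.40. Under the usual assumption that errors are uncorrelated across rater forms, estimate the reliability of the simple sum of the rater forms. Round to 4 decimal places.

Var(P+T) = 13.8² + 9.3² + 2·[13.8·9.3·0.40] = 276.93 + 102.672 = 379.602.
Because errors are independent across components, Cov(Tᵢ,Tⱼ) = Cov(Xᵢ,Xⱼ); the off-diagonal part of the true-score variance is the same as above.
True-score variance = [13.8²·0.72 + 9.3²·0.72] + 102.672 = 199.39 + 102.672 = 302.062.
Reliability = 302.062 / 379.602 = 0.7957.

0.7957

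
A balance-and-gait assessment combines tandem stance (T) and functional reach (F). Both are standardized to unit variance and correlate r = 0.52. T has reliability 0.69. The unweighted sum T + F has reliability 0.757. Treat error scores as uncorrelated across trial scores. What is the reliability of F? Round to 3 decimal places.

0.571

Var(T+F) = 2 + 2·0.52 = 3.040.
True-score variance = ρ_T + ρ_F + 2·0.52, so 0.757 = (0.69 + ρ_F + 1.04) / 3.040.
ρ_F = 0.757·3.040 − 0.69 − 1.04 = 0.571.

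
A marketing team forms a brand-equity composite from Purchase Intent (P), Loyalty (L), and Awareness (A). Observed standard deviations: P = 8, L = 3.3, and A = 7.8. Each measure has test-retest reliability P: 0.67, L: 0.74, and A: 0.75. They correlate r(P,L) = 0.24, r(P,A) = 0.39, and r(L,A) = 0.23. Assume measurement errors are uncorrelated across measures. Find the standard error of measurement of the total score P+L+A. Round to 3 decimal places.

6.258

Var(total) = 135.73 + 73.1844 = 208.914.
True-score variance = 96.5686 + 73.1844 = 169.753, so reliability = 0.8125.
Error variance = 208.914 − 169.753 = 39.1614; SEM = √39.1614 = 6.258.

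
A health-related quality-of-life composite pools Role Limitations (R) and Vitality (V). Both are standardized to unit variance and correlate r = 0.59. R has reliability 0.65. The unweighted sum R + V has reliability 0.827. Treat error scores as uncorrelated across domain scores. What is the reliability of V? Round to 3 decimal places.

Var(R+V) = 2 + 2·0.59 = 3.180.
True-score variance = ρ_R + ρ_V + 2·0.59, so 0.827 = (0.65 + ρ_V + 1.18) / 3.180.
ρ_V = 0.827·3.180 − 0.65 − 1.18 = 0.800.

0.800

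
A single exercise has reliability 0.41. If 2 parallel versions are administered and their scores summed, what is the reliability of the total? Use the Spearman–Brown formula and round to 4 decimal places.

0.5816

ρ_k = kρ / (1 + (k−1)ρ) = 2·0.41 / (1 + 1·0.41) = 0.820 / 1.410 = 0.5816.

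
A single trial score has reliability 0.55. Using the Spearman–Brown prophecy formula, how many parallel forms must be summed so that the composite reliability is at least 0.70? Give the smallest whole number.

k ≥ ρ*(1−ρ₁)/(ρ₁(1−ρ*)) = 0.70·0.45 / (0.55·0.30) = 1.909.
Smallest integer k = 2.

2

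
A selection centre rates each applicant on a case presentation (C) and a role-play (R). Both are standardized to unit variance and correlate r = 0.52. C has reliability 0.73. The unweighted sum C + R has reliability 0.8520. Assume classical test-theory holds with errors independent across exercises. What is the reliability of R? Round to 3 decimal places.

0.820

Var(C+R) = 2 + 2·0.52 = 3.040.
True-score variance = ρ_C + ρ_R + 2·0.52, so 0.8520 = (0.73 + ρ_R + 1.04) / 3.040.
ρ_R = 0.8520·3.040 − 0.73 − 1.04 = 0.820.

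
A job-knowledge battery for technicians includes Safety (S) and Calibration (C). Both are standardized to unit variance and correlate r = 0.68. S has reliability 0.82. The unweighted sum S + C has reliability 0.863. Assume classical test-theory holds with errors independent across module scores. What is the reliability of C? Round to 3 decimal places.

Var(S+C) = 2 + 2·0.68 = 3.360.
True-score variance = ρ_S + ρ_C + 2·0.68, so 0.863 = (0.82 + ρ_C + 1.36) / 3.360.
ρ_C = 0.863·3.360 − 0.82 − 1.36 = 0.720.

0.720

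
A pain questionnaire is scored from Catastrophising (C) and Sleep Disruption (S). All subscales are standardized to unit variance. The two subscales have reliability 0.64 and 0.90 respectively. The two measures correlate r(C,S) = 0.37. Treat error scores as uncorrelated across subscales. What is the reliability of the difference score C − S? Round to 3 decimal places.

0.635

Var(C−S) = 1 + 1 − 2·0.37 = 2 − 0.74 = 1.26.
Because errors are independent across components, Cov(Tᵢ,Tⱼ) = Cov(Xᵢ,Xⱼ); the off-diagonal part of the true-score variance is the same as above.
True-score variance = [0.64 + 0.90] − 0.74 = 1.54 − 0.74 = 0.8.
Reliability = 0.8 / 1.26 = 0.635.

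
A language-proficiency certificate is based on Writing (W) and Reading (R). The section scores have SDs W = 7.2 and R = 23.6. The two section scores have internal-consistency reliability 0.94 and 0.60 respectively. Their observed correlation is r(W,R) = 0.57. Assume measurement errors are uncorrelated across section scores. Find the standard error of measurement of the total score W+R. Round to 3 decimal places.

15.030

Var(total) = 608.8 + 193.709 = 802.509.
True-score variance = 382.906 + 193.709 = 576.614, so reliability = 0.7185.
Error variance = 802.509 − 576.614 = 225.894; SEM = √225.894 = 15.030.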